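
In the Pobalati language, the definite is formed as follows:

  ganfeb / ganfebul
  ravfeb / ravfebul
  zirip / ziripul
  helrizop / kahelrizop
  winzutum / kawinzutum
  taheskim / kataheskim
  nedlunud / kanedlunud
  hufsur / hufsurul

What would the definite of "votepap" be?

"votepap" has 3 vowels. The stems with 3 vowels (helrizop → kahelrizop, nedlunud → kanedlunud, taheskim → kataheskim) add the prefix ka-.
So votepap → kavotepap.

kavotepap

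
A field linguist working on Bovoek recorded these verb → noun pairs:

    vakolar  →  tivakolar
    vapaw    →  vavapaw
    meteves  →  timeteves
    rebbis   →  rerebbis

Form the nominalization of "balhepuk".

tibalhepuk

"balhepuk" has 3 vowels. The stems with 3 vowels (meteves → timeteves, vakolar → tivakolar) add the prefix ti-.
The other pattern: stems with 2 vowels repeat the first consonant+vowel as a prefix.
So balhepuk → tibalhepuk.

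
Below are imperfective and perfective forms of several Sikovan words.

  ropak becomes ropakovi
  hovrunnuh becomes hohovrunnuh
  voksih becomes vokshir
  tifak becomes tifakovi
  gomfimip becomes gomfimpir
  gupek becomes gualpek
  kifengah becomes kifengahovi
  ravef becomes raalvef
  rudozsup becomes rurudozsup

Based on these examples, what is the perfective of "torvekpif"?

"torvekpif" has last vowel 'i'. The stems whose last vowel is 'i' (voksih → vokshir, gomfimip → gomfimpir) delete the last vowel and add -ir.
The other patterns: stems whose last vowel is 'a' add -ovi; stems whose last vowel is 'e' insert -al- after the first vowel; stems whose last vowel is 'u' repeat the first consonant+vowel as a prefix.
So torvekpif → torvekpfir.

torvekpfir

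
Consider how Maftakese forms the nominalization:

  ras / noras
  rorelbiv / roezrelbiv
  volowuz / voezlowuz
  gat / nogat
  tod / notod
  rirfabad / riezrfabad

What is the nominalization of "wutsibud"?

"wutsibud" has 3 vowels. The stems with 3 vowels (rorelbiv → roezrelbiv, rirfabad → riezrfabad, volowuz → voezlowuz) insert -ez- after the first vowel.
The other pattern: stems with 1 vowel add the prefix no-.
So wutsibud → wueztsibud.

wueztsibud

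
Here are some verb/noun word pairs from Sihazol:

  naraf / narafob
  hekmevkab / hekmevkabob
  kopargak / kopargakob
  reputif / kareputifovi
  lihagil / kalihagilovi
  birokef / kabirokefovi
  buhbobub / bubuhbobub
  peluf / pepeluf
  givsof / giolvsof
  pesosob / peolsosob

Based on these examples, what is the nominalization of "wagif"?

kawagifovi

naraf and reputif both end in -f yet inflect differently (narafob, kareputifovi), so the final letter is not what conditions the rule; the last vowel is.
"wagif" has last vowel 'i'. The stems whose last vowel is 'i' (reputif → kareputifovi, lihagil → kalihagilovi) add ka- … -ovi around the stem.
So wagif → kawagifovi.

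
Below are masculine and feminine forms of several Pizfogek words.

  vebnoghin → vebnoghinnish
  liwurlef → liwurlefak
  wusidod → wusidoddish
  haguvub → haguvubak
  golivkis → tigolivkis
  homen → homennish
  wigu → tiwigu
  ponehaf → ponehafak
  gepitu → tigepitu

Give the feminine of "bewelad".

"bewelad" ends in -d. The one such stem in the data (wusidod → wusidoddish) doubles the final consonant and adds -ish (as do vebnoghin, homen), so the same rule applies.
So bewelad → beweladdish.

beweladdish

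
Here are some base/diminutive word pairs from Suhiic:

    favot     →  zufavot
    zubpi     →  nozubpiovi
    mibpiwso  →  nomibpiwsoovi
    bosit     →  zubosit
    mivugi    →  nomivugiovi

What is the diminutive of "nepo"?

nonepoovi

bosit and mivugi both have last vowel 'i' yet inflect differently (zubosit, nomivugiovi), so the last vowel is not what conditions the rule; whether the stem ends in a vowel or a consonant is.
"nepo" ends in a vowel. The stems ending in a vowel (mivugi → nomivugiovi, zubpi → nozubpiovi, mibpiwso → nomibpiwsoovi) add no- … -ovi around the stem.
The other pattern: stems ending in a consonant add the prefix zu-.
So nepo → nonepoovi.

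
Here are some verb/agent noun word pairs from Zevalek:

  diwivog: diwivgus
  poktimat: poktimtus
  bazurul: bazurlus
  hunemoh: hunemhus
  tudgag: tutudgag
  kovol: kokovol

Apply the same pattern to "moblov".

momoblov

tudgag and diwivog both end in -g yet inflect differently (tutudgag, diwivgus), so the final letter is not what conditions the rule; the number of vowels is.
"moblov" has 2 vowels. The stems with 2 vowels (tudgag → tutudgag, kovol → kokovol) repeat the first consonant+vowel as a prefix.
The other pattern: stems with 3 vowels delete the last vowel and add -us.
So moblov → momoblov.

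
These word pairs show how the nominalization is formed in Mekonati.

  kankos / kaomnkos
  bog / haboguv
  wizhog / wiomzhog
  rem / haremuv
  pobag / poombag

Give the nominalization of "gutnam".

guomtnam

bog and wizhog both end in -g yet inflect differently (haboguv, wiomzhog), so the final letter is not what conditions the rule; the number of vowels is.
"gutnam" has 2 vowels. The stems with 2 vowels (wizhog → wiomzhog, pobag → poombag, kankos → kaomnkos) insert -om- after the first vowel.
The other pattern: stems with 1 vowel add ha- … -uv around the stem.
So gutnam → guomtnam.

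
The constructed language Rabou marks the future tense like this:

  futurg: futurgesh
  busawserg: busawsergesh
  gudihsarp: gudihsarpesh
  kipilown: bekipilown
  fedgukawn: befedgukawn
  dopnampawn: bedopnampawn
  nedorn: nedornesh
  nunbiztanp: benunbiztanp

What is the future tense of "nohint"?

gudihsarp and nunbiztanp both end in -p yet inflect differently (gudihsarpesh, benunbiztanp), so the final letter is not what conditions the rule; the second-to-last letter is.
"nohint" has second-to-last letter 'n'. The one such stem in the data (nunbiztanp → benunbiztanp) adds the prefix be-, so the same rule applies.
The other pattern: stems whose second-to-last letter is 'r' add -esh.
So nohint → benohint.

benohint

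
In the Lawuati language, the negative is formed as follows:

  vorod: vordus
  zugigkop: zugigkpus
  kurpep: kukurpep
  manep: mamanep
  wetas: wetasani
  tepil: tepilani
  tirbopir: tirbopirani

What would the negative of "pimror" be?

pimrrus

"pimror" has last vowel 'o'. The stems whose last vowel is 'o' (vorod → vordus, zugigkop → zugigkpus) delete the last vowel and add -us.
The other patterns: stems whose last vowel is 'e' repeat the first consonant+vowel as a prefix; stems whose last vowel is 'a' or 'i' add -ani.
So pimror → pimrrus.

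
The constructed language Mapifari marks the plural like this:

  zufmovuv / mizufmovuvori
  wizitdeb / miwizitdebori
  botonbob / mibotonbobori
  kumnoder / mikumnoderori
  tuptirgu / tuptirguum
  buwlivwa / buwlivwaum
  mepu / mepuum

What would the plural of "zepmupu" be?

zufmovuv and tuptirgu both have last vowel 'u' yet inflect differently (mizufmovuvori, tuptirguum), so the last vowel is not what conditions the rule; whether the stem ends in a vowel or a consonant is.
"zepmupu" ends in a vowel. The stems ending in a vowel (tuptirgu → tuptirguum, buwlivwa → buwlivwaum, mepu → mepuum) add -um.
The other pattern: stems ending in a consonant add mi- … -ori around the stem.
So zepmupu → zepmupuum.

zepmupuum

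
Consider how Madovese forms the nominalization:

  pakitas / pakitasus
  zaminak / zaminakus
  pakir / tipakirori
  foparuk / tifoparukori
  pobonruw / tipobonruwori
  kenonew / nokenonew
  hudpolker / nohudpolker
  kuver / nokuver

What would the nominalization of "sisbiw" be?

tisisbiwori

zaminak and foparuk both end in -k yet inflect differently (zaminakus, tifoparukori), so the final letter is not what conditions the rule; the last vowel is.
"sisbiw" has last vowel 'i'. The one such stem in the data (pakir → tipakirori) adds ti- … -ori around the stem, so the same rule applies.
The other patterns: stems whose last vowel is 'a' add -us; stems whose last vowel is 'e' add the prefix no-.
So sisbiw → tisisbiwori.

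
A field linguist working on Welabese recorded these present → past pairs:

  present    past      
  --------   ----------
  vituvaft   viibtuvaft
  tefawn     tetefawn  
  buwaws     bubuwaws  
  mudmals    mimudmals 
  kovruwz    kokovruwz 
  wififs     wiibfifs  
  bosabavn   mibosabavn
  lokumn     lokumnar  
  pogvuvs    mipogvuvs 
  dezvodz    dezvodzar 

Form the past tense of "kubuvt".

mikubuvt

buwaws and wififs both end in -s yet inflect differently (bubuwaws, wiibfifs), so the final letter is not what conditions the rule; the second-to-last letter is.
"kubuvt" has second-to-last letter 'v'. The stems whose second-to-last letter is 'v' (pogvuvs → mipogvuvs, bosabavn → mibosabavn) add the prefix mi-.
The other patterns: stems whose second-to-last letter is 'w' repeat the first consonant+vowel as a prefix; stems whose second-to-last letter is 'f' insert -ib- after the first vowel; stems whose second-to-last letter is 'd' or 'm' add -ar.
So kubuvt → mikubuvt.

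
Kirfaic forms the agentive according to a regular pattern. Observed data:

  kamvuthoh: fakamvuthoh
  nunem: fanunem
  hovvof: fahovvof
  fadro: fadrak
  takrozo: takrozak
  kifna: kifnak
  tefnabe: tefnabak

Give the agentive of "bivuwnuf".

fabivuwnuf

"bivuwnuf" ends in a consonant. The stems ending in a consonant (kamvuthoh → fakamvuthoh, nunem → fanunem, hovvof → fahovvof) add the prefix fa-.
So bivuwnuf → fabivuwnuf.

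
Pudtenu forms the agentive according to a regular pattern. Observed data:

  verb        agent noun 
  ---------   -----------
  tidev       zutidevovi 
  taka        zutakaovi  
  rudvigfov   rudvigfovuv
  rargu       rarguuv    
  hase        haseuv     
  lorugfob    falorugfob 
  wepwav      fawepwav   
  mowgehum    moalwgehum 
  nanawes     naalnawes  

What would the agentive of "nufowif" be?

tidev and rudvigfov both end in -v yet inflect differently (zutidevovi, rudvigfovuv), so the final letter is not what conditions the rule; the first letter is.
"nufowif" begins with n-. The one such stem in the data (nanawes → naalnawes) inserts -al- after the first vowel (as does mowgehum), so the same rule applies.
So nufowif → nualfowif.

nualfowif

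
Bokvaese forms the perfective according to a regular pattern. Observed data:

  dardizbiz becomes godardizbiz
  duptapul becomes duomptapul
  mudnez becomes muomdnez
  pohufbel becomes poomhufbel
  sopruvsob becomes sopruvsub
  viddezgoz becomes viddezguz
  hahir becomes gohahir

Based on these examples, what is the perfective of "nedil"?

"nedil" has last vowel 'i'. The stems whose last vowel is 'i' (dardizbiz → godardizbiz, hahir → gohahir) add the prefix go-.
The other patterns: stems whose last vowel is 'o' change the last vowel to 'u'; stems whose last vowel is 'e' or 'u' insert -om- after the first vowel.
So nedil → gonedil.

gonedil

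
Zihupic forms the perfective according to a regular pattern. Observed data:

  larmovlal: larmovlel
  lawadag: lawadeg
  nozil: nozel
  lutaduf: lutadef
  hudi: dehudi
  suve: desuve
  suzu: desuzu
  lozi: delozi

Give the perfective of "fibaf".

fibef

nozil and hudi both have last vowel 'i' yet inflect differently (nozel, dehudi), so the last vowel is not what conditions the rule; whether the stem ends in a vowel or a consonant is.
"fibaf" ends in a consonant. The stems ending in a consonant (larmovlal → larmovlel, lawadag → lawadeg, nozil → nozel) change the last vowel to 'e'.
The other pattern: stems ending in a vowel add the prefix de-.
So fibaf → fibef.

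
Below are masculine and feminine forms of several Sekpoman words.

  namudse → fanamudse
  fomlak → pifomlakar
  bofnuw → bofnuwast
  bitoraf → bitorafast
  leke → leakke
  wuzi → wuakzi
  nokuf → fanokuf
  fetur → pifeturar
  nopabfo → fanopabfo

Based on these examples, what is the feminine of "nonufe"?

nokuf and bitoraf both end in -f yet inflect differently (fanokuf, bitorafast), so the final letter is not what conditions the rule; the first letter is.
"nonufe" begins with n-. The stems beginning with n- (namudse → fanamudse, nopabfo → fanopabfo, nokuf → fanokuf) add the prefix fa-.
The other patterns: stems beginning with f- add pi- … -ar around the stem; stems beginning with b- add -ast; stems beginning with l- or w- insert -ak- after the first vowel.
So nonufe → fanonufe.

fanonufe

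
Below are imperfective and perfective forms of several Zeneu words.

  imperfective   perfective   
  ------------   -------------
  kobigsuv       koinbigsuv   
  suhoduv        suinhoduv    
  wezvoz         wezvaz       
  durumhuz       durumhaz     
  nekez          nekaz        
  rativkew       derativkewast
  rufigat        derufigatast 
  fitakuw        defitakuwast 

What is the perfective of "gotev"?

gointev

kobigsuv and durumhuz both have last vowel 'u' yet inflect differently (koinbigsuv, durumhaz), so the last vowel is not what conditions the rule; the final letter is.
"gotev" ends in -v. The stems ending in -v (kobigsuv → koinbigsuv, suhoduv → suinhoduv) insert -in- after the first vowel.
The other patterns: stems ending in -z change the last vowel to 'a'; stems ending in -t or -w add de- … -ast around the stem.
So gotev → gointev.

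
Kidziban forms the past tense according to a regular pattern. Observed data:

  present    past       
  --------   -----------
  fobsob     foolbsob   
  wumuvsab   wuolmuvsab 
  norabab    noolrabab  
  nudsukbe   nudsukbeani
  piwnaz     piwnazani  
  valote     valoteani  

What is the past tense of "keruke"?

kerukeani

wumuvsab and piwnaz both have last vowel 'a' yet inflect differently (wuolmuvsab, piwnazani), so the last vowel is not what conditions the rule; the final letter is.
"keruke" ends in -e. The stems ending in -e (nudsukbe → nudsukbeani, valote → valoteani) add -ani.
The other pattern: stems ending in -b insert -ol- after the first vowel.
So keruke → kerukeani.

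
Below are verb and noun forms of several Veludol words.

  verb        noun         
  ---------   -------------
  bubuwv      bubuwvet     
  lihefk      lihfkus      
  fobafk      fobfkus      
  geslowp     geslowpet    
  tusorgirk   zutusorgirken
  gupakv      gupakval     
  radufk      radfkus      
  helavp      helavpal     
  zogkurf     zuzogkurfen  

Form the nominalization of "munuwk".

munuwket

lihefk and tusorgirk both end in -k yet inflect differently (lihfkus, zutusorgirken), so the final letter is not what conditions the rule; the second-to-last letter is.
"munuwk" has second-to-last letter 'w'. The stems whose second-to-last letter is 'w' (geslowp → geslowpet, bubuwv → bubuwvet) add -et.
So munuwk → munuwket.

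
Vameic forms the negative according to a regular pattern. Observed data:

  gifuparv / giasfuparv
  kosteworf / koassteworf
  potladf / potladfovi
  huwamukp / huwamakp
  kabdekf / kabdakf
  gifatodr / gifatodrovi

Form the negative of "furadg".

furadgovi

"furadg" has second-to-last letter 'd'. The stems whose second-to-last letter is 'd' (gifatodr → gifatodrovi, potladf → potladfovi) add -ovi.
So furadg → furadgovi.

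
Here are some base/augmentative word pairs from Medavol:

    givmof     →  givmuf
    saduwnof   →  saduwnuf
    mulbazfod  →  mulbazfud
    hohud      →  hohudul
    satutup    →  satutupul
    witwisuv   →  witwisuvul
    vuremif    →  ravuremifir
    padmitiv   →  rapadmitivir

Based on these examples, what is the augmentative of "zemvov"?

zemvuv

"zemvov" has last vowel 'o'. The stems whose last vowel is 'o' (givmof → givmuf, saduwnof → saduwnuf, mulbazfod → mulbazfud) change the last vowel to 'u'.
The other patterns: stems whose last vowel is 'u' add -ul; stems whose last vowel is 'i' add ra- … -ir around the stem.
So zemvov → zemvuv.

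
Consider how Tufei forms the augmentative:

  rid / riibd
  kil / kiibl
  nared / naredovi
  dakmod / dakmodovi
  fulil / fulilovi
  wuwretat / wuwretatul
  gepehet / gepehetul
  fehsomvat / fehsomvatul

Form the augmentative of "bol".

rid and nared both end in -d yet inflect differently (riibd, naredovi), so the final letter is not what conditions the rule; the number of vowels is.
"bol" has 1 vowel. The stems with 1 vowel (rid → riibd, kil → kiibl) insert -ib- after the first vowel.
The other patterns: stems with 2 vowels add -ovi; stems with 3 vowels add -ul.
So bol → boibl.

boibl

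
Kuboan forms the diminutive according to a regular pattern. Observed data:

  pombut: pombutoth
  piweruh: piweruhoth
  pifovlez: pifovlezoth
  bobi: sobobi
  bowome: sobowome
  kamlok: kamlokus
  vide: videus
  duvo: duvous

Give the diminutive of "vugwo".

vugwous

bowome and vide both end in -e yet inflect differently (sobowome, videus), so the final letter is not what conditions the rule; the first letter is.
"vugwo" begins with v-. The one such stem in the data (vide → videus) adds -us, so the same rule applies.
The other patterns: stems beginning with p- add -oth; stems beginning with b- add the prefix so-.
So vugwo → vugwous.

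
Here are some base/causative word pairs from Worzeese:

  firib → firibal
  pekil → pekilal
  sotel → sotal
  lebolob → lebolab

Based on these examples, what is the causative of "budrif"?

budrifal

pekil and sotel both end in -l yet inflect differently (pekilal, sotal), so the final letter is not what conditions the rule; the last vowel is.
"budrif" has last vowel 'i'. The stems whose last vowel is 'i' (firib → firibal, pekil → pekilal) add -al.
The other pattern: stems whose last vowel is 'e' or 'o' change the last vowel to 'a'.
So budrif → budrifal.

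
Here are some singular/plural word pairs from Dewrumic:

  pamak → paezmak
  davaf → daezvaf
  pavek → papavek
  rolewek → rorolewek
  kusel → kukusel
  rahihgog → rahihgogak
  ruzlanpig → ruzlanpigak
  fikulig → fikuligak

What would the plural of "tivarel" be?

titivarel

pamak and pavek both end in -k yet inflect differently (paezmak, papavek), so the final letter is not what conditions the rule; the last vowel is.
"tivarel" has last vowel 'e'. The stems whose last vowel is 'e' (pavek → papavek, rolewek → rorolewek, kusel → kukusel) repeat the first consonant+vowel as a prefix.
The other patterns: stems whose last vowel is 'a' insert -ez- after the first vowel; stems whose last vowel is 'i' or 'o' add -ak.
So tivarel → titivarel.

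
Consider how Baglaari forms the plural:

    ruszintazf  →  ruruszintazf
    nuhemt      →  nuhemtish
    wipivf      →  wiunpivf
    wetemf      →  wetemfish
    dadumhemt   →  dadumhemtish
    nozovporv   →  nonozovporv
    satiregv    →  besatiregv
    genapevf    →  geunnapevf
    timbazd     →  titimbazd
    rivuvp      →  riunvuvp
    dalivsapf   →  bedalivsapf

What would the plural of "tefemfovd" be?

teunfemfovd

wetemf and wipivf both end in -f yet inflect differently (wetemfish, wiunpivf), so the final letter is not what conditions the rule; the second-to-last letter is.
"tefemfovd" has second-to-last letter 'v'. The stems whose second-to-last letter is 'v' (wipivf → wiunpivf, rivuvp → riunvuvp, genapevf → geunnapevf) insert -un- after the first vowel.
The other patterns: stems whose second-to-last letter is 'm' add -ish; stems whose second-to-last letter is 'r' or 'z' repeat the first consonant+vowel as a prefix; stems whose second-to-last letter is 'g' or 'p' add the prefix be-.
So tefemfovd → teunfemfovd.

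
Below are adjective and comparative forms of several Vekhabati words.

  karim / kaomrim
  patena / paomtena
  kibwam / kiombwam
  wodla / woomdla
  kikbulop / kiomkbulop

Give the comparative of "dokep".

doomkep

Every pair shown (karim → kaomrim, patena → paomtena, kibwam → kiombwam, …) follows the same rule: insert -om- after the first vowel.
So dokep → doomkep.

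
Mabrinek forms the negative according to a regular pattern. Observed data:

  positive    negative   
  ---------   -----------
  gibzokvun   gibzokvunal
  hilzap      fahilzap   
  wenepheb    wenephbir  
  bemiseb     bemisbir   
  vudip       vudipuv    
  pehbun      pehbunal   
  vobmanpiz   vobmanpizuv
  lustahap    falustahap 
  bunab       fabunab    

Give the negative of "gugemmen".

vudip and lustahap both end in -p yet inflect differently (vudipuv, falustahap), so the final letter is not what conditions the rule; the last vowel is.
"gugemmen" has last vowel 'e'. The stems whose last vowel is 'e' (bemiseb → bemisbir, wenepheb → wenephbir) delete the last vowel and add -ir.
So gugemmen → gugemmnir.

gugemmnir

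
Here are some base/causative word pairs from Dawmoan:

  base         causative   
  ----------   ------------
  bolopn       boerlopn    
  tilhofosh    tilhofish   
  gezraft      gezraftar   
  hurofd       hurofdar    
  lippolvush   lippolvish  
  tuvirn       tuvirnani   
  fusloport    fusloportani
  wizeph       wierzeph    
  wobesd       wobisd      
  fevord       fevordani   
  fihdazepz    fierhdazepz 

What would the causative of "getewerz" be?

getewerzani

bolopn and tuvirn both end in -n yet inflect differently (boerlopn, tuvirnani), so the final letter is not what conditions the rule; the second-to-last letter is.
"getewerz" has second-to-last letter 'r'. The stems whose second-to-last letter is 'r' (tuvirn → tuvirnani, fusloport → fusloportani, fevord → fevordani) add -ani.
So getewerz → getewerzani.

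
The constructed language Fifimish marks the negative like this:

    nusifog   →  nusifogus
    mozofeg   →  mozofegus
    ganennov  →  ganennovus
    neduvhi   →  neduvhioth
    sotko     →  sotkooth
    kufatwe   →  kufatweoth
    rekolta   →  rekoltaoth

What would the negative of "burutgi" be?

nusifog and sotko both have last vowel 'o' yet inflect differently (nusifogus, sotkooth), so the last vowel is not what conditions the rule; whether the stem ends in a vowel or a consonant is.
"burutgi" ends in a vowel. The stems ending in a vowel (neduvhi → neduvhioth, sotko → sotkooth, kufatwe → kufatweoth) add -oth.
The other pattern: stems ending in a consonant add -us.
So burutgi → burutgioth.

burutgioth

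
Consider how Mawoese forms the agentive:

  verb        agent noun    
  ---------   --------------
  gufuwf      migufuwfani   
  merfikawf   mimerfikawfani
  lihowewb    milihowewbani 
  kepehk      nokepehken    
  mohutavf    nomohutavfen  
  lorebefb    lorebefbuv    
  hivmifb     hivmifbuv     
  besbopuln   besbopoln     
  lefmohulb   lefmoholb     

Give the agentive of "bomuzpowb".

gufuwf and mohutavf both end in -f yet inflect differently (migufuwfani, nomohutavfen), so the final letter is not what conditions the rule; the second-to-last letter is.
"bomuzpowb" has second-to-last letter 'w'. The stems whose second-to-last letter is 'w' (gufuwf → migufuwfani, merfikawf → mimerfikawfani, lihowewb → milihowewbani) add mi- … -ani around the stem.
The other patterns: stems whose second-to-last letter is 'h' or 'v' add no- … -en around the stem; stems whose second-to-last letter is 'f' add -uv; stems whose second-to-last letter is 'l' change the last vowel to 'o'.
So bomuzpowb → mibomuzpowbani.

mibomuzpowbani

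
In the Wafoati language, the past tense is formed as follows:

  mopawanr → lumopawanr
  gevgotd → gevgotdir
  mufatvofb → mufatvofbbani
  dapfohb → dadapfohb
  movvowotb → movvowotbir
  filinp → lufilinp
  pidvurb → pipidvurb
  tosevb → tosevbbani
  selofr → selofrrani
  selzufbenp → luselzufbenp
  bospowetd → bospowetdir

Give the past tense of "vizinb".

luvizinb

movvowotb and mufatvofb both end in -b yet inflect differently (movvowotbir, mufatvofbbani), so the final letter is not what conditions the rule; the second-to-last letter is.
"vizinb" has second-to-last letter 'n'. The stems whose second-to-last letter is 'n' (filinp → lufilinp, selzufbenp → luselzufbenp, mopawanr → lumopawanr) add the prefix lu-.
The other patterns: stems whose second-to-last letter is 't' add -ir; stems whose second-to-last letter is 'f' or 'v' double the final consonant and add -ani; stems whose second-to-last letter is 'h' or 'r' repeat the first consonant+vowel as a prefix.
So vizinb → luvizinb.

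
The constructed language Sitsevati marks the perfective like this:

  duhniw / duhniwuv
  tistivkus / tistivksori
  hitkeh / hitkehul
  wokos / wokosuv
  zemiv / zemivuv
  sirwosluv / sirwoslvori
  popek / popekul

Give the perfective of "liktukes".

"liktukes" has last vowel 'e'. The stems whose last vowel is 'e' (hitkeh → hitkehul, popek → popekul) add -ul.
The other patterns: stems whose last vowel is 'u' delete the last vowel and add -ori; stems whose last vowel is 'i' or 'o' add -uv.
So liktukes → liktukesul.

liktukesul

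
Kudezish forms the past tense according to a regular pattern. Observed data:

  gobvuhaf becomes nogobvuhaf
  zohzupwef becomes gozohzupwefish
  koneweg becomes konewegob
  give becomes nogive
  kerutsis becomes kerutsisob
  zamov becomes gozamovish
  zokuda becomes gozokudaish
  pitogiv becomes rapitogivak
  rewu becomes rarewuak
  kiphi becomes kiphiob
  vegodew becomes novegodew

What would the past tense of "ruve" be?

raruveak

zohzupwef and gobvuhaf both end in -f yet inflect differently (gozohzupwefish, nogobvuhaf), so the final letter is not what conditions the rule; the first letter is.
"ruve" begins with r-. The one such stem in the data (rewu → rarewuak) adds ra- … -ak around the stem, so the same rule applies.
The other patterns: stems beginning with z- add go- … -ish around the stem; stems beginning with g- or v- add the prefix no-; stems beginning with k- add -ob.
So ruve → raruveak.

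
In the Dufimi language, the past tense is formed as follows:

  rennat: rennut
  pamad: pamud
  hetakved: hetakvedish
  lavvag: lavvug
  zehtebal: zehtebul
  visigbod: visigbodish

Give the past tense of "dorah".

doruh

pamad and visigbod both end in -d yet inflect differently (pamud, visigbodish), so the final letter is not what conditions the rule; the last vowel is.
"dorah" has last vowel 'a'. The stems whose last vowel is 'a' (pamad → pamud, zehtebal → zehtebul, rennat → rennut) change the last vowel to 'u'.
The other pattern: stems whose last vowel is 'e' or 'o' add -ish.
So dorah → doruh.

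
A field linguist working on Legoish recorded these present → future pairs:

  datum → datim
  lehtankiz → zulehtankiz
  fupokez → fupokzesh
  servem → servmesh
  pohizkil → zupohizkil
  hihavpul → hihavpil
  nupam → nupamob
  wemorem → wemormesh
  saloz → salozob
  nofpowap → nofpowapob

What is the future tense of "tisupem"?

"tisupem" has last vowel 'e'. The stems whose last vowel is 'e' (wemorem → wemormesh, fupokez → fupokzesh, servem → servmesh) delete the last vowel and add -esh.
So tisupem → tisupmesh.

tisupmesh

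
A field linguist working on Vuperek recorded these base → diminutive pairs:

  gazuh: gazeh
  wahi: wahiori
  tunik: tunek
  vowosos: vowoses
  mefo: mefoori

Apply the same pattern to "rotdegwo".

rotdegwoori

wahi and tunik both have last vowel 'i' yet inflect differently (wahiori, tunek), so the last vowel is not what conditions the rule; whether the stem ends in a vowel or a consonant is.
"rotdegwo" ends in a vowel. The stems ending in a vowel (mefo → mefoori, wahi → wahiori) add -ori.
So rotdegwo → rotdegwoori.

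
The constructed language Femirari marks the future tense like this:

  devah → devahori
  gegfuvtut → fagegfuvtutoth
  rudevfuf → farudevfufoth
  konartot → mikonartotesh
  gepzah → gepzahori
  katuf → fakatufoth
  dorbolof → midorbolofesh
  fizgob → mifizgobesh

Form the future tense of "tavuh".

fatavuhoth

dorbolof and rudevfuf both end in -f yet inflect differently (midorbolofesh, farudevfufoth), so the final letter is not what conditions the rule; the last vowel is.
"tavuh" has last vowel 'u'. The stems whose last vowel is 'u' (rudevfuf → farudevfufoth, katuf → fakatufoth, gegfuvtut → fagegfuvtutoth) add fa- … -oth around the stem.
The other patterns: stems whose last vowel is 'a' add -ori; stems whose last vowel is 'o' add mi- … -esh around the stem.
So tavuh → fatavuhoth.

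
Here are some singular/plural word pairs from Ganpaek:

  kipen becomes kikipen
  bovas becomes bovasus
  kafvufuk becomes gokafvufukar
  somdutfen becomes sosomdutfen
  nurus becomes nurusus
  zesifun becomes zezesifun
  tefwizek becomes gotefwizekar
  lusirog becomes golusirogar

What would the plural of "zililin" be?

zizililin

zesifun and nurus both have last vowel 'u' yet inflect differently (zezesifun, nurusus), so the last vowel is not what conditions the rule; the final letter is.
"zililin" ends in -n. The stems ending in -n (somdutfen → sosomdutfen, zesifun → zezesifun, kipen → kikipen) repeat the first consonant+vowel as a prefix.
So zililin → zizililin.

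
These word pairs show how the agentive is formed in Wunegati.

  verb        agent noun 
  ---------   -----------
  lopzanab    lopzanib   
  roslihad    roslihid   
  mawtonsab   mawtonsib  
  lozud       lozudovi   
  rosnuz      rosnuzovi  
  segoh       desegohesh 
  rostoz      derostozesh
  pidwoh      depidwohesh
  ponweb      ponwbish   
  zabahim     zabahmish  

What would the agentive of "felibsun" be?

roslihad and lozud both end in -d yet inflect differently (roslihid, lozudovi), so the final letter is not what conditions the rule; the last vowel is.
"felibsun" has last vowel 'u'. The stems whose last vowel is 'u' (lozud → lozudovi, rosnuz → rosnuzovi) add -ovi.
The other patterns: stems whose last vowel is 'a' change the last vowel to 'i'; stems whose last vowel is 'o' add de- … -esh around the stem; stems whose last vowel is 'e' or 'i' delete the last vowel and add -ish.
So felibsun → felibsunovi.

felibsunovi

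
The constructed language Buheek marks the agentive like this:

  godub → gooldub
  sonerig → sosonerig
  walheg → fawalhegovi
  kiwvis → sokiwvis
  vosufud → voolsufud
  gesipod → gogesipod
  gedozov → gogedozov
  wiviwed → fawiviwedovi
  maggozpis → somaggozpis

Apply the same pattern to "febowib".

sonerig and walheg both end in -g yet inflect differently (sosonerig, fawalhegovi), so the final letter is not what conditions the rule; the last vowel is.
"febowib" has last vowel 'i'. The stems whose last vowel is 'i' (kiwvis → sokiwvis, sonerig → sosonerig, maggozpis → somaggozpis) add the prefix so-.
The other patterns: stems whose last vowel is 'o' add the prefix go-; stems whose last vowel is 'e' add fa- … -ovi around the stem; stems whose last vowel is 'u' insert -ol- after the first vowel.
So febowib → sofebowib.

sofebowib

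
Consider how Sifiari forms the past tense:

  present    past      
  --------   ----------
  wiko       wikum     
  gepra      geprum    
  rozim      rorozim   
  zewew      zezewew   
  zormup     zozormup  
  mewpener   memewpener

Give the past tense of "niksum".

"niksum" ends in a consonant. The stems ending in a consonant (rozim → rorozim, zewew → zezewew, zormup → zozormup) repeat the first consonant+vowel as a prefix.
The other pattern: stems ending in a vowel drop the final letter and add -um.
So niksum → niniksum.

niniksum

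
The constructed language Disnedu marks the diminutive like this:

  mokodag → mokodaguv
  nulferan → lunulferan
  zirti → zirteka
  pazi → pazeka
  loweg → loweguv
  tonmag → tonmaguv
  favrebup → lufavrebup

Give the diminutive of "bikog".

"bikog" ends in -g. The stems ending in -g (tonmag → tonmaguv, mokodag → mokodaguv, loweg → loweguv) add -uv.
The other patterns: stems ending in -i drop the final letter and add -eka; stems ending in -n or -p add the prefix lu-.
So bikog → bikoguv.

bikoguv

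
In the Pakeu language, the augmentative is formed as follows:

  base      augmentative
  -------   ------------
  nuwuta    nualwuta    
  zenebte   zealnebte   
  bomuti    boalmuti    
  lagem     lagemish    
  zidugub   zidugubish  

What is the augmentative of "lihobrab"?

lihobrabish

lagem and zenebte both have last vowel 'e' yet inflect differently (lagemish, zealnebte), so the last vowel is not what conditions the rule; whether the stem ends in a vowel or a consonant is.
"lihobrab" ends in a consonant. The stems ending in a consonant (lagem → lagemish, zidugub → zidugubish) add -ish.
So lihobrab → lihobrabish.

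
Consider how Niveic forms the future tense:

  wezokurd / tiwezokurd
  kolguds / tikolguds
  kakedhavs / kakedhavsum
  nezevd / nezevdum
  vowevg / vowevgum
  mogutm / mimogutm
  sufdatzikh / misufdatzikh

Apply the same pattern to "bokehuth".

"bokehuth" has second-to-last letter 't'. The one such stem in the data (mogutm → mimogutm) adds the prefix mi-, so the same rule applies.
The other patterns: stems whose second-to-last letter is 'd' or 'r' add the prefix ti-; stems whose second-to-last letter is 'v' add -um.
So bokehuth → mibokehuth.

mibokehuth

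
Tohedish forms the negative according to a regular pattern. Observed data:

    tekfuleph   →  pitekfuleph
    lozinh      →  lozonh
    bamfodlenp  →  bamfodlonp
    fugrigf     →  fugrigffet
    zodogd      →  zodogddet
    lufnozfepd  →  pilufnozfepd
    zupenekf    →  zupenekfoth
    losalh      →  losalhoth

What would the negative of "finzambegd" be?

finzambegddet

"finzambegd" has second-to-last letter 'g'. The stems whose second-to-last letter is 'g' (fugrigf → fugrigffet, zodogd → zodogddet) double the final consonant and add -et.
The other patterns: stems whose second-to-last letter is 'p' add the prefix pi-; stems whose second-to-last letter is 'n' change the last vowel to 'o'; stems whose second-to-last letter is 'k' or 'l' add -oth.
So finzambegd → finzambegddet.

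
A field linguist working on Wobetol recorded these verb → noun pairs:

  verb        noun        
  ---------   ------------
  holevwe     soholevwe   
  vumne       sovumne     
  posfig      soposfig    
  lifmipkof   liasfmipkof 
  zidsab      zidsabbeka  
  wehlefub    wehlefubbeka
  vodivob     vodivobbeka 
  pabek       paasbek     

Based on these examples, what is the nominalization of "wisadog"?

"wisadog" ends in -g. The one such stem in the data (posfig → soposfig) adds the prefix so-, so the same rule applies.
The other patterns: stems ending in -b double the final consonant and add -eka; stems ending in -f or -k insert -as- after the first vowel.
So wisadog → sowisadog.

sowisadog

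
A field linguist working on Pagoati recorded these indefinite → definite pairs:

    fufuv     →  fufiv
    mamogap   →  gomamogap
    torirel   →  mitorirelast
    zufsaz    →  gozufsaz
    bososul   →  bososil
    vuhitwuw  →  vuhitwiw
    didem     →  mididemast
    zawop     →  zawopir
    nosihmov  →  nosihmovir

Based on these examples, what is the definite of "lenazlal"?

golenazlal

fufuv and nosihmov both end in -v yet inflect differently (fufiv, nosihmovir), so the final letter is not what conditions the rule; the last vowel is.
"lenazlal" has last vowel 'a'. The stems whose last vowel is 'a' (mamogap → gomamogap, zufsaz → gozufsaz) add the prefix go-.
The other patterns: stems whose last vowel is 'u' change the last vowel to 'i'; stems whose last vowel is 'o' add -ir; stems whose last vowel is 'e' add mi- … -ast around the stem.
So lenazlal → golenazlal.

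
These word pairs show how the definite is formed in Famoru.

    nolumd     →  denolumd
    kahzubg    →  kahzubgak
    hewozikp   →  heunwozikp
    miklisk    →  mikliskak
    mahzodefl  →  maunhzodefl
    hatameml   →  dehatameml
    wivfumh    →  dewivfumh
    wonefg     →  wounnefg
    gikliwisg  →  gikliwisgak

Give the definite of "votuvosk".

hatameml and mahzodefl both end in -l yet inflect differently (dehatameml, maunhzodefl), so the final letter is not what conditions the rule; the second-to-last letter is.
"votuvosk" has second-to-last letter 's'. The stems whose second-to-last letter is 's' (miklisk → mikliskak, gikliwisg → gikliwisgak) add -ak.
The other patterns: stems whose second-to-last letter is 'm' add the prefix de-; stems whose second-to-last letter is 'f' or 'k' insert -un- after the first vowel.
So votuvosk → votuvoskak.

votuvoskak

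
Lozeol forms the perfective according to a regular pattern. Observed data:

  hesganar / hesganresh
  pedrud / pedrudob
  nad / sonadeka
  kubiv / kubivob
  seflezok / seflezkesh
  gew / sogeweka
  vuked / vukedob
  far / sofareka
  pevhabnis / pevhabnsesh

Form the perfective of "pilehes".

pilehsesh

"pilehes" has 3 vowels. The stems with 3 vowels (pevhabnis → pevhabnsesh, hesganar → hesganresh, seflezok → seflezkesh) delete the last vowel and add -esh.
So pilehes → pilehsesh.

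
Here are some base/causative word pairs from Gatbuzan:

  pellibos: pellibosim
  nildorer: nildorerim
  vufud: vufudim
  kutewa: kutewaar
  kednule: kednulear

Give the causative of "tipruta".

tiprutaar

"tipruta" ends in a vowel. The stems ending in a vowel (kutewa → kutewaar, kednule → kednulear) add -ar.
The other pattern: stems ending in a consonant add -im.
So tipruta → tiprutaar.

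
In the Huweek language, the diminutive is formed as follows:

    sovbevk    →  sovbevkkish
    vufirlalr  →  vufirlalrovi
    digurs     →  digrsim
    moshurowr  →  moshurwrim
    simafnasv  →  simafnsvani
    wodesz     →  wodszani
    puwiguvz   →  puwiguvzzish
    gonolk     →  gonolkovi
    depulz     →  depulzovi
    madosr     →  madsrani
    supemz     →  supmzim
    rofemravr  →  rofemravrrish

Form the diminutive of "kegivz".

"kegivz" has second-to-last letter 'v'. The stems whose second-to-last letter is 'v' (rofemravr → rofemravrrish, puwiguvz → puwiguvzzish, sovbevk → sovbevkkish) double the final consonant and add -ish.
The other patterns: stems whose second-to-last letter is 's' delete the last vowel and add -ani; stems whose second-to-last letter is 'l' add -ovi; stems whose second-to-last letter is 'm', 'r' or 'w' delete the last vowel and add -im.
So kegivz → kegivzzish.

kegivzzish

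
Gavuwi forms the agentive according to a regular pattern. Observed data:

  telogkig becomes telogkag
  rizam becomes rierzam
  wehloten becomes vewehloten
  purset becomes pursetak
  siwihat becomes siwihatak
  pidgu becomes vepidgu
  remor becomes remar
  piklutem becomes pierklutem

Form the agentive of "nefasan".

siwihat and rizam both have last vowel 'a' yet inflect differently (siwihatak, rierzam), so the last vowel is not what conditions the rule; the final letter is.
"nefasan" ends in -n. The one such stem in the data (wehloten → vewehloten) adds the prefix ve-, so the same rule applies.
So nefasan → venefasan.

venefasan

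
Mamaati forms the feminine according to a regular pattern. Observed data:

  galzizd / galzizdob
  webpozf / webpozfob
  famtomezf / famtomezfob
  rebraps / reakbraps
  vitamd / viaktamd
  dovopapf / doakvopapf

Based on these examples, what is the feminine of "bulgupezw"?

bulgupezwob

galzizd and vitamd both end in -d yet inflect differently (galzizdob, viaktamd), so the final letter is not what conditions the rule; the second-to-last letter is.
"bulgupezw" has second-to-last letter 'z'. The stems whose second-to-last letter is 'z' (galzizd → galzizdob, webpozf → webpozfob, famtomezf → famtomezfob) add -ob.
The other pattern: stems whose second-to-last letter is 'm' or 'p' insert -ak- after the first vowel.
So bulgupezw → bulgupezwob.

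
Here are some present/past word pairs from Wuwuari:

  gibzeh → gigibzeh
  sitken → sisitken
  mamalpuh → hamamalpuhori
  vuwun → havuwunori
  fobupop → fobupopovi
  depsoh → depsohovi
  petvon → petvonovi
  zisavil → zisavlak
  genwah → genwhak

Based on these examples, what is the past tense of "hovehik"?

hovehkak

gibzeh and mamalpuh both end in -h yet inflect differently (gigibzeh, hamamalpuhori), so the final letter is not what conditions the rule; the last vowel is.
"hovehik" has last vowel 'i'. The one such stem in the data (zisavil → zisavlak) deletes the last vowel and adds -ak (as does genwah), so the same rule applies.
The other patterns: stems whose last vowel is 'e' repeat the first consonant+vowel as a prefix; stems whose last vowel is 'u' add ha- … -ori around the stem; stems whose last vowel is 'o' add -ovi.
So hovehik → hovehkak.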